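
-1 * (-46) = 46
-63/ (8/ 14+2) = -49/ 2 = -24.50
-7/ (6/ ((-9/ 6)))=7/ 4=1.75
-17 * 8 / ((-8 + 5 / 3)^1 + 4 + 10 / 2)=-51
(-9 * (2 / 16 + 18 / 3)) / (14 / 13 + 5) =-5733 / 632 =-9.07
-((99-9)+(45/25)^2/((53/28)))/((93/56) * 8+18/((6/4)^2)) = -850626/197425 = -4.31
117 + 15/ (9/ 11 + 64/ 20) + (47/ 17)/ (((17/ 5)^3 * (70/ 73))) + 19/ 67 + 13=136564610313/ 1018455074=134.09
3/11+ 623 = 6856/11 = 623.27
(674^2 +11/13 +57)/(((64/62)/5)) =228870675/104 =2200679.57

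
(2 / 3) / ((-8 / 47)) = -47 / 12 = -3.92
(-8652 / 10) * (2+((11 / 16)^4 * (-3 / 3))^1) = -251840253 / 163840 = -1537.11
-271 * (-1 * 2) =542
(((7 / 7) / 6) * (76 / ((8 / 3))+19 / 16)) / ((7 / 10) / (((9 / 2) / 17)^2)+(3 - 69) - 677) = -64125 / 9499808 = -0.01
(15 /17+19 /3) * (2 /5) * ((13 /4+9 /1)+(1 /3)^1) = 27784 /765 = 36.32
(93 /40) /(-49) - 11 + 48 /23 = -403939 /45080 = -8.96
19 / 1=19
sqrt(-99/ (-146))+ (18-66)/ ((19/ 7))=-336/ 19+ 3* sqrt(1606)/ 146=-16.86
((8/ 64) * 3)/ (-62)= -3/ 496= -0.01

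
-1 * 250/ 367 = -250/ 367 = -0.68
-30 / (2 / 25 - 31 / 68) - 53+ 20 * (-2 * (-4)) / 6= 3797 / 71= 53.48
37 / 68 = 0.54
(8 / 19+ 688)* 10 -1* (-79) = 132301 / 19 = 6963.21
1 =1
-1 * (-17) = 17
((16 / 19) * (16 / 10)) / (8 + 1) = 128 / 855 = 0.15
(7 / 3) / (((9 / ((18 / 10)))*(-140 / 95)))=-19 / 60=-0.32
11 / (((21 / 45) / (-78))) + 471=-9573 / 7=-1367.57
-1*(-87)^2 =-7569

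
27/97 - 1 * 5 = -458/97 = -4.72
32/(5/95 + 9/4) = 2432/175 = 13.90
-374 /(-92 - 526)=187 /309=0.61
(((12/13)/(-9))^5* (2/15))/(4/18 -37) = 0.00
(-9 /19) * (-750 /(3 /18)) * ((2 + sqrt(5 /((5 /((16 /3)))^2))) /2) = 40500 /19 + 21600 * sqrt(5) /19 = 4673.64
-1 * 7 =-7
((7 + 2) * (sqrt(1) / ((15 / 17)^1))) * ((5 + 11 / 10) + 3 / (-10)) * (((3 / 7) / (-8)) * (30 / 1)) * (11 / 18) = -16269 / 280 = -58.10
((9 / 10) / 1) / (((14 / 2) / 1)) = 9 / 70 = 0.13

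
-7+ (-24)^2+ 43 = 612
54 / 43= 1.26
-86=-86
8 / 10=4 / 5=0.80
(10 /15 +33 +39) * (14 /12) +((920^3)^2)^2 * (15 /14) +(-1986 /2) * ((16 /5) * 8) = 124087405833522756609638399999992019153 /315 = 393928272487373830506788600000000000.00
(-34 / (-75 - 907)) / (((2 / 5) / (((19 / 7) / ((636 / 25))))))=40375 / 4371864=0.01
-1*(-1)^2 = -1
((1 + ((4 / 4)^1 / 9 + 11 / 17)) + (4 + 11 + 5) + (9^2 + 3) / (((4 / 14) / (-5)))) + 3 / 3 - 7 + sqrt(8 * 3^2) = -222499 / 153 + 6 * sqrt(2) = -1445.76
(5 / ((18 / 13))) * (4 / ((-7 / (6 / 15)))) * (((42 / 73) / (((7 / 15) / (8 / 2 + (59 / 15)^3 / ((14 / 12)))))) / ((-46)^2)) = -11498708 / 425752425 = -0.03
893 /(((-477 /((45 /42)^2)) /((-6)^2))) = -77.37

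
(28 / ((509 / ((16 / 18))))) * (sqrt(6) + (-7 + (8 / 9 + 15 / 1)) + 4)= 224 * sqrt(6) / 4581 + 25984 / 41229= 0.75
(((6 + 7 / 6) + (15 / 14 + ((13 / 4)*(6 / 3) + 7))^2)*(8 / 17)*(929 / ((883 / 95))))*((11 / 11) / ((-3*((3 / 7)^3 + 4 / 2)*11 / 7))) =-1053.49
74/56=37/28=1.32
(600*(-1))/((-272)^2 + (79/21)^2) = -52920/6526637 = -0.01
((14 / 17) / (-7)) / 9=-2 / 153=-0.01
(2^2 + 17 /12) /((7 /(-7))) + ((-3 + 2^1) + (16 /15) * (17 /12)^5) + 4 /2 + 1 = 622817 /233280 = 2.67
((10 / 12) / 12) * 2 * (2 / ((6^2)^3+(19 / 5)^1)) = 25 / 4199382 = 0.00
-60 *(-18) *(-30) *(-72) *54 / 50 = 2519424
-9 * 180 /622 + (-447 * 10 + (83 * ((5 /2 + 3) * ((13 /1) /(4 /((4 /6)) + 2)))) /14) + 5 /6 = -923490623 /208992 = -4418.78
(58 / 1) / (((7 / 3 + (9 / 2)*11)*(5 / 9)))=3132 / 1555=2.01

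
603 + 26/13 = 605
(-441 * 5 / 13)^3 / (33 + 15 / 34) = -121502004750 / 832663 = -145919.78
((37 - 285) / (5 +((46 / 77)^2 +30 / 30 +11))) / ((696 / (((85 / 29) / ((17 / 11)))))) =-10108945 / 259639407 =-0.04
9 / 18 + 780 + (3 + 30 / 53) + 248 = 1032.07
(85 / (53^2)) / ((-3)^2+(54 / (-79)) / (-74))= 248455 / 73972206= 0.00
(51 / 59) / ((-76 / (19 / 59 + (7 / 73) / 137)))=-2428008 / 661456139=-0.00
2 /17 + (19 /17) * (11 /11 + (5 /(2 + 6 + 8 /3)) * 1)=957 /544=1.76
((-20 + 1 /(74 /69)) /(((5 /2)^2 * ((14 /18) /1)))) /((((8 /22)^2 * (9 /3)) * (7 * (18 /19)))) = -3243889 /2175600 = -1.49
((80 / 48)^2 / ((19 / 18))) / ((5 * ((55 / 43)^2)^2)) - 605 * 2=-42067736148 / 34772375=-1209.80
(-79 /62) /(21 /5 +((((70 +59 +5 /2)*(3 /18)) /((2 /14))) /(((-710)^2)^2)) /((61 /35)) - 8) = 1469506688868000 /4382478175515703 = 0.34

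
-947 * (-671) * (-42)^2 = 1120910868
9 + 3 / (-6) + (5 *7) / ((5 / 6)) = 101 / 2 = 50.50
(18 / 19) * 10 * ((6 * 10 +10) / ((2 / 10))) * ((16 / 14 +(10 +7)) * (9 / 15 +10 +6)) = 998621.05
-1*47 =-47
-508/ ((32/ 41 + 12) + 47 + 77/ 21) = -15621/ 1951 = -8.01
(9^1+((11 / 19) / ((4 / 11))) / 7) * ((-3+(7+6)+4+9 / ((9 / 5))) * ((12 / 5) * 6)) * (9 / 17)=1336.57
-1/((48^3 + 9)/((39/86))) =-13/3170562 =-0.00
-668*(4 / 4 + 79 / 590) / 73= -10.38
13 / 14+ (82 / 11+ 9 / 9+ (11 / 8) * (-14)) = -3039 / 308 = -9.87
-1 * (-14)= 14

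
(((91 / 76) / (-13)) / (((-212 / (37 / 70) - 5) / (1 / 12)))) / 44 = 259 / 602923200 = 0.00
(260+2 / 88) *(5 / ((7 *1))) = 57205 / 308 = 185.73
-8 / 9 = -0.89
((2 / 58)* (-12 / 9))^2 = 16 / 7569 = 0.00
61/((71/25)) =1525/71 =21.48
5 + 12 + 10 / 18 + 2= 176 / 9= 19.56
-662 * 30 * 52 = -1032720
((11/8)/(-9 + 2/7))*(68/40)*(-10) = 1309/488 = 2.68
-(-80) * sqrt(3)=80 * sqrt(3)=138.56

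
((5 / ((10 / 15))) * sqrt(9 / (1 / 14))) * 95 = 4275 * sqrt(14) / 2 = 7997.79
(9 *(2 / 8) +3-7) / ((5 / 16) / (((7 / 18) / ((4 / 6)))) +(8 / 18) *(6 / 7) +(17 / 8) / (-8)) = -336 / 125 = -2.69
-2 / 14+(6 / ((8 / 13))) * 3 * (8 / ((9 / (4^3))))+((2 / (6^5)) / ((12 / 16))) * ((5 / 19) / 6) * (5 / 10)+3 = 1666.86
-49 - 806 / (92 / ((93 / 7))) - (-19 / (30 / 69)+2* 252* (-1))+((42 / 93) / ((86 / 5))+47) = 460700978 / 1073065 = 429.33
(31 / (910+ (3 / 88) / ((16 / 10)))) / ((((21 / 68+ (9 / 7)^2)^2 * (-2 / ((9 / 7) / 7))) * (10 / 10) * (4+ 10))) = -176599808 / 3041856206855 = -0.00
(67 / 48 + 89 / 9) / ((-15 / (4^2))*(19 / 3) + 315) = 325 / 8901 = 0.04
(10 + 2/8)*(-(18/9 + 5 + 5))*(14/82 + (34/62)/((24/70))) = -26999/124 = -217.73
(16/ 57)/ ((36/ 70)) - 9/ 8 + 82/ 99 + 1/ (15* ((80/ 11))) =582941/ 2257200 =0.26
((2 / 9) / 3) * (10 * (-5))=-100 / 27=-3.70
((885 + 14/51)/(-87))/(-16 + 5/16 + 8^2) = -722384/3429801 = -0.21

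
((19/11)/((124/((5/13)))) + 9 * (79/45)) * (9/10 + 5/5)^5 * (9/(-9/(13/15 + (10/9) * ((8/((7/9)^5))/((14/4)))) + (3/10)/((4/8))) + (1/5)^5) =-11029.03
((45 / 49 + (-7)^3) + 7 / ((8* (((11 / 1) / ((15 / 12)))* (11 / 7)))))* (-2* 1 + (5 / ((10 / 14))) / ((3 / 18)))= -324452295 / 23716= -13680.73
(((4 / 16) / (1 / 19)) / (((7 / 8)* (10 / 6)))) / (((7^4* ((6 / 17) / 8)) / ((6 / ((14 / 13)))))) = 100776 / 588245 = 0.17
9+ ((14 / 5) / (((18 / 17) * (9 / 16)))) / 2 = 4597 / 405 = 11.35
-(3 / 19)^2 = -0.02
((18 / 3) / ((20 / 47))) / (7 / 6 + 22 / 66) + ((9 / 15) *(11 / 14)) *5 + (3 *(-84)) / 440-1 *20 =-3394 / 385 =-8.82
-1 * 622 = -622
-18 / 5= -3.60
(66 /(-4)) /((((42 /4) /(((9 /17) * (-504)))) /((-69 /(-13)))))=491832 /221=2225.48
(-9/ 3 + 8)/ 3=5/ 3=1.67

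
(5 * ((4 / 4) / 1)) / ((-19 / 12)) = -60 / 19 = -3.16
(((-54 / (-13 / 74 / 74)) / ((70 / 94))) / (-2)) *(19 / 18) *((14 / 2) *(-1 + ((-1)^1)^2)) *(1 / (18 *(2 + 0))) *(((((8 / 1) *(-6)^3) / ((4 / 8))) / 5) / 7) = 0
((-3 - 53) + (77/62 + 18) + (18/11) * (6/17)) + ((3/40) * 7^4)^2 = 300431380973/9275200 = 32390.83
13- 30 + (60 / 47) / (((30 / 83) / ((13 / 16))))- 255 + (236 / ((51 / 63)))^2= 9206043159 / 108664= 84720.27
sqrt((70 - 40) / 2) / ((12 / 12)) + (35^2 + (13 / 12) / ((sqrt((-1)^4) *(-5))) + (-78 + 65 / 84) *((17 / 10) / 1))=sqrt(15) + 918539 / 840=1097.37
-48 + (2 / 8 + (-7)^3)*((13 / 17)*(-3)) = 50205 / 68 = 738.31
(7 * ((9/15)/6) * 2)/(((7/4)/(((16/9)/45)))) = 64/2025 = 0.03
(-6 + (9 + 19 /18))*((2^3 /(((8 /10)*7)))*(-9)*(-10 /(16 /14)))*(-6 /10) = -1095 /4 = -273.75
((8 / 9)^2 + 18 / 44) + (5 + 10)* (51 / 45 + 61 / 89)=4516889 / 158598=28.48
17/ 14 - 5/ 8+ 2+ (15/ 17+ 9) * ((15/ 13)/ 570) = 613559/ 235144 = 2.61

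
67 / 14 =4.79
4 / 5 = 0.80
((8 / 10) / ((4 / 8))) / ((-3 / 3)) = -8 / 5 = -1.60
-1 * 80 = -80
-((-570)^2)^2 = -105560010000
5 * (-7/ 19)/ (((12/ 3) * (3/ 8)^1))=-70/ 57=-1.23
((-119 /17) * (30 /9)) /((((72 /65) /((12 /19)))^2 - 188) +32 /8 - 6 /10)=295750 /2300817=0.13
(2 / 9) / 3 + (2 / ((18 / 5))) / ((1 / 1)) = 0.63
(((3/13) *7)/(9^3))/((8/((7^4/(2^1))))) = 16807/50544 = 0.33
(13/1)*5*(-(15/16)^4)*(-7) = 351.48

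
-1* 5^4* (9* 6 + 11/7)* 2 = -486250/7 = -69464.29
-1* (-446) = 446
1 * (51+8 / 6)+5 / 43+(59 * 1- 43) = 8830 / 129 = 68.45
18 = 18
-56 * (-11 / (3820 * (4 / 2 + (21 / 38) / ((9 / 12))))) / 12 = 1463 / 297960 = 0.00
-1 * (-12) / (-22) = -6 / 11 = -0.55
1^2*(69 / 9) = 23 / 3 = 7.67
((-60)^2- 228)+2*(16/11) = 37124/11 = 3374.91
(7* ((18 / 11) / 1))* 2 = 252 / 11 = 22.91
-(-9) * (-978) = -8802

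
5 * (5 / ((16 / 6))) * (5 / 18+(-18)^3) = -2624275 / 48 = -54672.40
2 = 2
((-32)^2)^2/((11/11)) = 1048576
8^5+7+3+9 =32787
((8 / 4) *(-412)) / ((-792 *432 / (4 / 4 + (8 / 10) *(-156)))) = -63757 / 213840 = -0.30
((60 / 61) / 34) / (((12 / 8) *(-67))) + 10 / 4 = 347355 / 138958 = 2.50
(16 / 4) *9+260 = 296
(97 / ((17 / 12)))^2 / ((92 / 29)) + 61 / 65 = 638900207 / 432055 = 1478.75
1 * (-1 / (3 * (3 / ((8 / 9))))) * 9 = -8 / 9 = -0.89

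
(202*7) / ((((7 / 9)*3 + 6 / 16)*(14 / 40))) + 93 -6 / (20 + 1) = 1584.41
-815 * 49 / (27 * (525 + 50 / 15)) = -7987 / 2853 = -2.80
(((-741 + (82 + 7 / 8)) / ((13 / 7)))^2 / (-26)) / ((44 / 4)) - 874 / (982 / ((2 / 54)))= -106557490673 / 242656128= -439.13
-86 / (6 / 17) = -731 / 3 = -243.67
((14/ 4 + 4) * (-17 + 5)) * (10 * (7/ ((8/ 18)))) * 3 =-42525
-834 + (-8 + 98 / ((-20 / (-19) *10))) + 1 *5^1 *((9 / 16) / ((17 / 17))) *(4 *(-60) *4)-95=-362769 / 100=-3627.69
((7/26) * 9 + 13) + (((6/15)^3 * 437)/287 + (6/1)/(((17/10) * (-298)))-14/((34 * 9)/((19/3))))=970841011211/63791705250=15.22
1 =1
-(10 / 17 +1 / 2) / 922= -37 / 31348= -0.00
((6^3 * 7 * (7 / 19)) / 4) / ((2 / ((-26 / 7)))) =-4914 / 19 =-258.63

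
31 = 31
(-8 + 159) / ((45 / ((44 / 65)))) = 6644 / 2925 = 2.27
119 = 119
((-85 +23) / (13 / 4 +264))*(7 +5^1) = -2976 / 1069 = -2.78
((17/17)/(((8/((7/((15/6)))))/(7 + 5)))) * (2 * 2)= 84/5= 16.80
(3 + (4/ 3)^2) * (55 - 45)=430/ 9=47.78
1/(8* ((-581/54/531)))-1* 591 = -1387821/2324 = -597.17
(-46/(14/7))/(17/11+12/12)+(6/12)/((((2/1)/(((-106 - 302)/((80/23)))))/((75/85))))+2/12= -5837/168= -34.74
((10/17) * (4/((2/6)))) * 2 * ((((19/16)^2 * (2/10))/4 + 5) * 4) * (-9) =-700947/272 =-2577.01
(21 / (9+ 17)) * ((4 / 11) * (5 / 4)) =105 / 286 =0.37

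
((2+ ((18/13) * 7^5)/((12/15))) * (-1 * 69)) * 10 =-260946615/13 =-20072816.54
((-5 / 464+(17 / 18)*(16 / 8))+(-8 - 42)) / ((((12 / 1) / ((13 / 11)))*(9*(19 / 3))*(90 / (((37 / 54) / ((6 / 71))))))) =-6862882507 / 916213731840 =-0.01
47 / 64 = 0.73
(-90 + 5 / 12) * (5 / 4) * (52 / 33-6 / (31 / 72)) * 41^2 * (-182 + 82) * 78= -18564533243750 / 1023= -18147148820.87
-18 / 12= -1.50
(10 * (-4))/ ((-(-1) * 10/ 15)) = -60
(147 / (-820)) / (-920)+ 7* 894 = 4721035347 / 754400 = 6258.00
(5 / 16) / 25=1 / 80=0.01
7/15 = 0.47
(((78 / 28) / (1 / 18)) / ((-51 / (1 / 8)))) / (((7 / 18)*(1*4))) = -1053 / 13328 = -0.08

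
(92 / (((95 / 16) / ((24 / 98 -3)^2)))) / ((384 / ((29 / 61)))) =810405 / 5565518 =0.15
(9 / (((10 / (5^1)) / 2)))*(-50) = -450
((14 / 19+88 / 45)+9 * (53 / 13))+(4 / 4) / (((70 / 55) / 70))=1049086 / 11115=94.38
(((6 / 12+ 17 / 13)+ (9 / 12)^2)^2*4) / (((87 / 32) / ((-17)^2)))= 2422109 / 1014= 2388.67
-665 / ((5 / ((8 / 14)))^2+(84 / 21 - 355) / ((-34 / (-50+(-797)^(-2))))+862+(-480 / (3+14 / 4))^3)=252427838812240 / 152701563562577027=0.00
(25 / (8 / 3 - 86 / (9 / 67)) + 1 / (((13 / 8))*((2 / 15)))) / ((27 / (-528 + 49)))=-54503015 / 671346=-81.18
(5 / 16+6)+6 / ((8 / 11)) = 14.56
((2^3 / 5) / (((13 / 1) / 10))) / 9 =16 / 117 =0.14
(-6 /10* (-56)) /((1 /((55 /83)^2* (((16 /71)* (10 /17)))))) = 16262400 /8315023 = 1.96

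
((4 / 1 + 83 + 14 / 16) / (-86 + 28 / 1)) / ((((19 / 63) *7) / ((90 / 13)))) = -4.97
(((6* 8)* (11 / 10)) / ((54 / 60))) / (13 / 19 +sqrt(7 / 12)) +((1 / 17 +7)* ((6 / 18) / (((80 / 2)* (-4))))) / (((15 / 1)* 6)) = -1064195059 / 3053880 +127072* sqrt(21) / 1497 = 40.52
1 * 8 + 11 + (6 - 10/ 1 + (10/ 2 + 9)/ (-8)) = 13.25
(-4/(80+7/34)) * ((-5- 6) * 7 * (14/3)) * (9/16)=9163/909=10.08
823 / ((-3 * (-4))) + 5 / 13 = 10759 / 156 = 68.97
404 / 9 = 44.89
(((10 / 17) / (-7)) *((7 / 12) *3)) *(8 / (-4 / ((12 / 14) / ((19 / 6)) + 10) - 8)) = 0.14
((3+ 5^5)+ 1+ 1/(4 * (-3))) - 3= 37511/12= 3125.92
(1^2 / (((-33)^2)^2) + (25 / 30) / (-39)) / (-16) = 658819 / 493343136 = 0.00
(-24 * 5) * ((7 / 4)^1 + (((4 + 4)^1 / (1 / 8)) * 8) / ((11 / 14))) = -862470 / 11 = -78406.36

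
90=90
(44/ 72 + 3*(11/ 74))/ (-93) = -352/ 30969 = -0.01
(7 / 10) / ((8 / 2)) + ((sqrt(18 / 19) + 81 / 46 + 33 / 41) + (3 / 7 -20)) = -4443973 / 264040 + 3 * sqrt(38) / 19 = -15.86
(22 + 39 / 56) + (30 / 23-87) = -81143 / 1288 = -63.00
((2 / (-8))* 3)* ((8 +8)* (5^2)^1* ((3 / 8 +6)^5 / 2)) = -25876893825 / 16384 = -1579400.26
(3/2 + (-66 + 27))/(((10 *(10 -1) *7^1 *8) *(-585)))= 1/78624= 0.00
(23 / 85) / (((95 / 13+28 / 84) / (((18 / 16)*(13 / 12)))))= 34983 / 810560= 0.04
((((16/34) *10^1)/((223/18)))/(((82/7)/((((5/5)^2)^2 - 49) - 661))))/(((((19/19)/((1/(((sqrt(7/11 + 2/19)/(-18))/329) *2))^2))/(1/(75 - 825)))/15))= 654786734767704/120459025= 5435763.20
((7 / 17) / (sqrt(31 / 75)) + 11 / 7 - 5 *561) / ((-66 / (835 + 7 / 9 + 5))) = 35704.88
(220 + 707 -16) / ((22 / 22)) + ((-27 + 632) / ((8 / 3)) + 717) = 14839 / 8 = 1854.88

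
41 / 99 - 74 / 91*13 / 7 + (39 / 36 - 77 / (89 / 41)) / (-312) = -0.99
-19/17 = -1.12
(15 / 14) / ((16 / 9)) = 135 / 224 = 0.60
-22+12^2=122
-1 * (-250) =250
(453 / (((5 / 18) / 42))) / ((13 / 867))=296919756 / 65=4567996.25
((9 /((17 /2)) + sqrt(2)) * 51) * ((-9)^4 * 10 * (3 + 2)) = 17714700 + 16730550 * sqrt(2) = 41375270.72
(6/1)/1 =6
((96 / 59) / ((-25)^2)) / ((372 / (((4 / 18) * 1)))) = 16 / 10288125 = 0.00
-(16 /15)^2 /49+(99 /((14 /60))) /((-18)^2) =1.29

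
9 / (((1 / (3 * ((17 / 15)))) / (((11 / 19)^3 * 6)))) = 1221858 / 34295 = 35.63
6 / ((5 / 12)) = 72 / 5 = 14.40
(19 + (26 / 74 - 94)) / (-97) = 2762 / 3589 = 0.77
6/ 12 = 1/ 2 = 0.50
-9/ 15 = -3/ 5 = -0.60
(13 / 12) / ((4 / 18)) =39 / 8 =4.88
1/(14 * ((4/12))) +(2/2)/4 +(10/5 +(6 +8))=461/28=16.46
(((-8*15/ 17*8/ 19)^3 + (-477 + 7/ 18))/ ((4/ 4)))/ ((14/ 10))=-359.19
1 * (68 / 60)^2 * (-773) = -223397 / 225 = -992.88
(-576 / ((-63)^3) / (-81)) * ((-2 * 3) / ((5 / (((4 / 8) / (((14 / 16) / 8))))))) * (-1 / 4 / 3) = -1024 / 78764805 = -0.00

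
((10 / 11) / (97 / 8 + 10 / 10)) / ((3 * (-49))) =-16 / 33957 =-0.00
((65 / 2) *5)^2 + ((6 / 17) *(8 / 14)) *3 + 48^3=65211455 / 476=136998.86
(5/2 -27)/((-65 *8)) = 49/1040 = 0.05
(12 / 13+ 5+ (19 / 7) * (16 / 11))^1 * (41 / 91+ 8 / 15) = 13270183 / 1366365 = 9.71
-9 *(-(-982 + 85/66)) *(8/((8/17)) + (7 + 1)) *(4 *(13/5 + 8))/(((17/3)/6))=-1852486740/187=-9906346.20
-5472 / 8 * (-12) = 8208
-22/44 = -1/2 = -0.50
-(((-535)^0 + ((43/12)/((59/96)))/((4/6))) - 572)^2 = -1100447929/3481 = -316129.83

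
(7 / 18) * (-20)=-70 / 9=-7.78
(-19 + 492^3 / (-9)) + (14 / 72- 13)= -476383097 / 36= -13232863.81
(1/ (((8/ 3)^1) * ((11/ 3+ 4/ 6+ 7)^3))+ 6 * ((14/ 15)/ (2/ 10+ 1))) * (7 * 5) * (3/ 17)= 154080185/ 5345344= 28.83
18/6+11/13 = 50/13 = 3.85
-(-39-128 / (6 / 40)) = 2677 / 3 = 892.33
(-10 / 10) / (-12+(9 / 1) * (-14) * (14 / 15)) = 5 / 648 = 0.01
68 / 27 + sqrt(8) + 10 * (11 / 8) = 2 * sqrt(2) + 1757 / 108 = 19.10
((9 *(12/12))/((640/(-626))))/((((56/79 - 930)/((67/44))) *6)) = 4970127/2067338240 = 0.00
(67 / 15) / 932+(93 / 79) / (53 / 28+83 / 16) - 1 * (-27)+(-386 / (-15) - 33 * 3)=-40370767747 / 875805060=-46.10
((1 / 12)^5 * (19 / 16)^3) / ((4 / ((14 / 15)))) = 48013 / 30576476160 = 0.00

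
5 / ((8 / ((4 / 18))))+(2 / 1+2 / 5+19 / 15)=137 / 36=3.81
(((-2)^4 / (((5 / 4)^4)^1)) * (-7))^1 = -45.88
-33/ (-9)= 11/ 3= 3.67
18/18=1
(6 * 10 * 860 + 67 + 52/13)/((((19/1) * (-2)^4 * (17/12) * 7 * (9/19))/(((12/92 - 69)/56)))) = -1705143/38318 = -44.50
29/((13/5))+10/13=155/13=11.92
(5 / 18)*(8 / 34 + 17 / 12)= 1685 / 3672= 0.46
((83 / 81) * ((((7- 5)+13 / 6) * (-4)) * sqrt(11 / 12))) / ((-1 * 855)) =415 * sqrt(33) / 124659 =0.02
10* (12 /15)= 8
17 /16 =1.06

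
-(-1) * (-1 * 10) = -10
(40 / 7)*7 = 40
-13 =-13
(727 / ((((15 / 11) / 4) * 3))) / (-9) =-31988 / 405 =-78.98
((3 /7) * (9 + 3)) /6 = 6 /7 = 0.86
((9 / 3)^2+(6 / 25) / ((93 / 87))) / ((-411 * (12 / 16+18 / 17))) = -0.01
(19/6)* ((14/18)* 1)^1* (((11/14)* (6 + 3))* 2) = 209/6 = 34.83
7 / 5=1.40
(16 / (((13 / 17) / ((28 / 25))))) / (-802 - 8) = -3808 / 131625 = -0.03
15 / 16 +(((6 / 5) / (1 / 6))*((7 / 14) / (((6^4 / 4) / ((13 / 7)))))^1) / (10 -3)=33179 / 35280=0.94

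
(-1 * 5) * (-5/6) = 25/6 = 4.17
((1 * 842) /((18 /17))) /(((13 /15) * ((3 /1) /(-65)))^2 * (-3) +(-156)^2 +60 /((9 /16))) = 4473125 /137489973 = 0.03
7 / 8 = 0.88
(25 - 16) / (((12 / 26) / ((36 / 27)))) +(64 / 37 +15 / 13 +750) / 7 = 449679 / 3367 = 133.55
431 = 431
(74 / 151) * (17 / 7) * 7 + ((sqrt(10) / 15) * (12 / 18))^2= 510698 / 61155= 8.35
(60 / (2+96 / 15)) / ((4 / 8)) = 100 / 7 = 14.29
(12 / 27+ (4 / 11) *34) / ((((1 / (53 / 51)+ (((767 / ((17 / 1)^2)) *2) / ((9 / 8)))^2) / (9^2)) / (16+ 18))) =139122461809224 / 91596234433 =1518.87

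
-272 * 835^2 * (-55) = 10430486000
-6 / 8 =-3 / 4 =-0.75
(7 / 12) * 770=2695 / 6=449.17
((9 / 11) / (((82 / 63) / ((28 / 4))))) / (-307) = -3969 / 276914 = -0.01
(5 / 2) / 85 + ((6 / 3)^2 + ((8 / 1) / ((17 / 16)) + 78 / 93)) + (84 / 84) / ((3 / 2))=41309 / 3162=13.06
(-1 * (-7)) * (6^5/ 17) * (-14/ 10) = -381024/ 85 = -4482.64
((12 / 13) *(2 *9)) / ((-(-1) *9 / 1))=24 / 13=1.85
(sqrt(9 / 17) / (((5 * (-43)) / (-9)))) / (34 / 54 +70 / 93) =22599 * sqrt(17) / 4228835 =0.02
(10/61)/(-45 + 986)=0.00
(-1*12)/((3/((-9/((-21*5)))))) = -12/35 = -0.34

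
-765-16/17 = -13021/17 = -765.94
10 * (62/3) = 620/3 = 206.67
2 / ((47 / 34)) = 68 / 47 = 1.45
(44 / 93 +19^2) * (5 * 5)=9036.83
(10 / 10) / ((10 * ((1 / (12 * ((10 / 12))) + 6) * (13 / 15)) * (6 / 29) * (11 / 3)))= 435 / 17446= 0.02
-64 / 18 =-32 / 9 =-3.56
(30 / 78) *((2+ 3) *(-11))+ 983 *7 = 89178 / 13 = 6859.85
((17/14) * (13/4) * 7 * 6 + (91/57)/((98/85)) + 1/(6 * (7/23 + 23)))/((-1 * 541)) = -71491255/231400848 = -0.31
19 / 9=2.11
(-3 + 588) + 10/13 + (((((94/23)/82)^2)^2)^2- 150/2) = 4152040884261841965618129533/8128995707138542386384013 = 510.77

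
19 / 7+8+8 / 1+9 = 194 / 7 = 27.71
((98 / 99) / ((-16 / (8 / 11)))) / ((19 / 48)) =-784 / 6897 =-0.11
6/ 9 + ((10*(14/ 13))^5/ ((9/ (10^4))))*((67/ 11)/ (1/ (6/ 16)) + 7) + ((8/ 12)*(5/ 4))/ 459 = 16807134463519054543/ 11247950142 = 1494239772.70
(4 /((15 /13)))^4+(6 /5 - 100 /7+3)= 47607187 /354375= 134.34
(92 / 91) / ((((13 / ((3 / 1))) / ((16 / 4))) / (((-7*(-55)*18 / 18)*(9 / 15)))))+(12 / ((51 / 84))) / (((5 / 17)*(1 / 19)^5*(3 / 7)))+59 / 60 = 3936880753139 / 10140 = 388252539.76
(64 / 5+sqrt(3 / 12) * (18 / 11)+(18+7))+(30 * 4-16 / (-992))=158.63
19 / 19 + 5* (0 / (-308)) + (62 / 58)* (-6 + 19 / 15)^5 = -55909088006 / 22021875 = -2538.80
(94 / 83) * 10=940 / 83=11.33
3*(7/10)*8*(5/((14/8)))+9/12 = 195/4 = 48.75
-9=-9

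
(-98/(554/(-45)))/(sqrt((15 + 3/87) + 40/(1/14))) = 2205*sqrt(120901)/2309626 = 0.33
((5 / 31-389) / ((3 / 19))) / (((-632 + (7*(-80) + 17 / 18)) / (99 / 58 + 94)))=3813969978 / 19273661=197.89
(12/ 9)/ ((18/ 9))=2/ 3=0.67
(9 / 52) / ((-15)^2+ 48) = 3 / 4732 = 0.00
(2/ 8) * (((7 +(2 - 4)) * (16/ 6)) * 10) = 100/ 3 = 33.33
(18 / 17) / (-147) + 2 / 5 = 1636 / 4165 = 0.39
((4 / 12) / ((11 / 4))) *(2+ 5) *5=140 / 33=4.24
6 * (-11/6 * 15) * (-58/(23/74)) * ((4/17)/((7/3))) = 8498160/2737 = 3104.92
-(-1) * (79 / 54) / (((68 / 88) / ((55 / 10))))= 9559 / 918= 10.41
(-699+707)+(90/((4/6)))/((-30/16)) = -64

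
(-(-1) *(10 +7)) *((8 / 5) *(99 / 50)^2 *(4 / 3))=444312 / 3125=142.18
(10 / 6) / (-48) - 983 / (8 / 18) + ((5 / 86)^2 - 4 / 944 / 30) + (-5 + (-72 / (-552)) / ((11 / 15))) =-44048383796837 / 19872016560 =-2216.60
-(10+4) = -14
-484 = -484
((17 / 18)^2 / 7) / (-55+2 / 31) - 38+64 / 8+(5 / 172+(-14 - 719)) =-31679292517 / 41520843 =-762.97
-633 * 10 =-6330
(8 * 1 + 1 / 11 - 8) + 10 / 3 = 113 / 33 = 3.42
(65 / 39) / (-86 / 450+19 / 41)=15375 / 2512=6.12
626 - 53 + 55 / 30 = 3449 / 6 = 574.83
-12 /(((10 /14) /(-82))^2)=-3953712 /25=-158148.48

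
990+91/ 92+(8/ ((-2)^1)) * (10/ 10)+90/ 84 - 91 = 897.06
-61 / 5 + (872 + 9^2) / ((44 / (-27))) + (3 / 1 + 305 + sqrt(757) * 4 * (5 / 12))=-63579 / 220 + 5 * sqrt(757) / 3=-243.14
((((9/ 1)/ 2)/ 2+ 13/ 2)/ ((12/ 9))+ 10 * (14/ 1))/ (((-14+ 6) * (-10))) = 469/ 256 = 1.83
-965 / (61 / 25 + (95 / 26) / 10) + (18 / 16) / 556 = -5579983177 / 16221856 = -343.98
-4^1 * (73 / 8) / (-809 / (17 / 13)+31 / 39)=48399 / 819272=0.06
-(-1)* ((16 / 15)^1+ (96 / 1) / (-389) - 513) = -2988571 / 5835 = -512.18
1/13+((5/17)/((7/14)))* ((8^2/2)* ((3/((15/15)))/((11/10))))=124987/2431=51.41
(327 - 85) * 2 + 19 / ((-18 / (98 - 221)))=3683 / 6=613.83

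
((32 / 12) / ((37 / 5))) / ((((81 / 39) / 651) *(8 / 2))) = 28210 / 999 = 28.24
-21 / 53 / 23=-21 / 1219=-0.02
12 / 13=0.92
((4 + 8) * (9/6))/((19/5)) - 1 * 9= -81/19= -4.26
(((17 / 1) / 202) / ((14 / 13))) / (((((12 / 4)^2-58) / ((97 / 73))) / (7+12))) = -407303 / 10115756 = -0.04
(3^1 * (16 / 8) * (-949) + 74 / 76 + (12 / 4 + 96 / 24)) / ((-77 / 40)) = 617340 / 209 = 2953.78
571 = 571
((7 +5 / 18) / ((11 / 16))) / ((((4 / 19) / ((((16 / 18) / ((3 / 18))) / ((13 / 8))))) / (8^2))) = 10561.97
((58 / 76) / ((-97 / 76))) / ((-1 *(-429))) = -58 / 41613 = -0.00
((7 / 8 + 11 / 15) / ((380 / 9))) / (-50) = -579 / 760000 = -0.00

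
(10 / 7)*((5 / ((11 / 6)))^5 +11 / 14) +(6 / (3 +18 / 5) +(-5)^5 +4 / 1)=-22912336484 / 7891499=-2903.42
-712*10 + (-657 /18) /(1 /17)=-7740.50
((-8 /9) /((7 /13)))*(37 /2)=-30.54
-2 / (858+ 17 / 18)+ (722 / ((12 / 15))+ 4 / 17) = 474543249 / 525674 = 902.73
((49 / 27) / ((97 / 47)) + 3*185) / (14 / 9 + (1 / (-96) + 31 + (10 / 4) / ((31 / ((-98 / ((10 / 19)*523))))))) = 755317235968 / 44182642035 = 17.10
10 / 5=2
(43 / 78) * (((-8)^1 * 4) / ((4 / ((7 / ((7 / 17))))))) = -2924 / 39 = -74.97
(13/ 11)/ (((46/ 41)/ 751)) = 400283/ 506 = 791.07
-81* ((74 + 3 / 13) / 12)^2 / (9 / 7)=-6518575 / 2704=-2410.72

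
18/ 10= 9/ 5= 1.80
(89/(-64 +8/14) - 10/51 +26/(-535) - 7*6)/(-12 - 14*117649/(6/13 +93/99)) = 105930933593/2853406683307080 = 0.00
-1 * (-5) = 5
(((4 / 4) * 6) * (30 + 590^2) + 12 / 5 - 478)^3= 1138390921333404568648 / 125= 9107127370667236549.18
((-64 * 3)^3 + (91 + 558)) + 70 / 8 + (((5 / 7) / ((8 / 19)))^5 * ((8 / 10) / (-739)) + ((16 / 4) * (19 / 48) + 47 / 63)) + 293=-6480556395719084075 / 915729260544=-7076934.94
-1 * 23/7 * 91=-299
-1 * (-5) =5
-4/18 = -2/9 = -0.22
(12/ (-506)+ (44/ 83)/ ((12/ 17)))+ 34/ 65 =5120003/ 4094805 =1.25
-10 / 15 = -2 / 3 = -0.67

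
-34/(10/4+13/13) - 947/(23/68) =-452336/161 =-2809.54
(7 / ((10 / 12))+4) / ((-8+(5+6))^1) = 62 / 15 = 4.13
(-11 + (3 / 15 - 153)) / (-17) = 819 / 85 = 9.64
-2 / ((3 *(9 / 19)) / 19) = -722 / 27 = -26.74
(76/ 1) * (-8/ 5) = -608/ 5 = -121.60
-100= -100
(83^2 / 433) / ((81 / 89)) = 613121 / 35073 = 17.48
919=919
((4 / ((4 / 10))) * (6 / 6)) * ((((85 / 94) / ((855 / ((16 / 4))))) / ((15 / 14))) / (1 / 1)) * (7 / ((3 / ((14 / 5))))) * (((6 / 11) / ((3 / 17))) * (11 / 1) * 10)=87.71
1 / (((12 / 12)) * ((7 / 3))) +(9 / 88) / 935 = 246903 / 575960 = 0.43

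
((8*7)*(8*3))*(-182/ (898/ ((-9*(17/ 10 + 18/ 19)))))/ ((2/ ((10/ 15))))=92278368/ 42655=2163.37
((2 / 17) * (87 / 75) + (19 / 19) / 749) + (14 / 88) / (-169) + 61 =144714913437 / 2367064700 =61.14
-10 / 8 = -5 / 4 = -1.25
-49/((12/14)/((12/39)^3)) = -1.67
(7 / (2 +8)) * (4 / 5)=14 / 25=0.56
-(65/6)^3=-274625/216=-1271.41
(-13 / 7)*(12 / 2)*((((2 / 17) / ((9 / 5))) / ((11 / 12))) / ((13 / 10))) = -800 / 1309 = -0.61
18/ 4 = 9/ 2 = 4.50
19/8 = 2.38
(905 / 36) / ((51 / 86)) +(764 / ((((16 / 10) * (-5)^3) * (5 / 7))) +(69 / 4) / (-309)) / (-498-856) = 1356918670823 / 32006529000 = 42.40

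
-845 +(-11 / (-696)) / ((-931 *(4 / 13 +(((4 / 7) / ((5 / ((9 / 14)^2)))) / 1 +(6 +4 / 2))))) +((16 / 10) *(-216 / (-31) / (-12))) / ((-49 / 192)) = -15740634705110279 / 18708567184440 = -841.36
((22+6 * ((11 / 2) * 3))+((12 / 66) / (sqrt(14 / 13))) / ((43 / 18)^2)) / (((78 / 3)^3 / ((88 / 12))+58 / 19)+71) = 684 * sqrt(182) / 742630511+25289 / 516393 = 0.05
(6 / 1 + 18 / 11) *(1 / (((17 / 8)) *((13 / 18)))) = 12096 / 2431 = 4.98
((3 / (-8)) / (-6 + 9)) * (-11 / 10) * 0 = 0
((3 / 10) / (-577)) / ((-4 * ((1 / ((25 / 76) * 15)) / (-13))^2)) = 14259375 / 26662016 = 0.53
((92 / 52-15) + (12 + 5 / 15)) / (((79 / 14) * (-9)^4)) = -490 / 20214441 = -0.00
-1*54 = -54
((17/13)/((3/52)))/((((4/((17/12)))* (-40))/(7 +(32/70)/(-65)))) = -1532567/1092000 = -1.40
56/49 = 8/7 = 1.14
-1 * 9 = -9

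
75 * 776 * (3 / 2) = 87300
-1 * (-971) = 971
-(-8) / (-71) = -8 / 71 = -0.11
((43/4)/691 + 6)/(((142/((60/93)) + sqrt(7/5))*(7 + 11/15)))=2744702025/776593169432-1247025*sqrt(35)/388296584716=0.00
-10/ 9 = -1.11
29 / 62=0.47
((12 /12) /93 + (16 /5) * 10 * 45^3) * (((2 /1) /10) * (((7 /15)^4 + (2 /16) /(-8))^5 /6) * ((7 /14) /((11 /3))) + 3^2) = 191717038228336723222155061444394736920751199 /7305175945672704000000000000000000000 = 26244000.10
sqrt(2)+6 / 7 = 2.27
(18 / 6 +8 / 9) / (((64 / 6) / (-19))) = -665 / 96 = -6.93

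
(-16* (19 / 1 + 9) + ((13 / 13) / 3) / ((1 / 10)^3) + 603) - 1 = 1462 / 3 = 487.33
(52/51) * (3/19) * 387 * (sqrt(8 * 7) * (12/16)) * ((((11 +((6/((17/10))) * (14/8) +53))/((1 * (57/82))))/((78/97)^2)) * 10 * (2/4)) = 98947819655 * sqrt(14)/1356277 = 272974.36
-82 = -82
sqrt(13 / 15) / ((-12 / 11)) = -11 * sqrt(195) / 180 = -0.85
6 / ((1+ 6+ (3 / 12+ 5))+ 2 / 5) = 120 / 253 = 0.47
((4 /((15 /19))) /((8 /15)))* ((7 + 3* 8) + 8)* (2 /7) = 741 /7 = 105.86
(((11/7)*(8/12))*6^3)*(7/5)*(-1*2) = -3168/5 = -633.60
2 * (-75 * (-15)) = 2250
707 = 707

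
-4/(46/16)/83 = -32/1909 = -0.02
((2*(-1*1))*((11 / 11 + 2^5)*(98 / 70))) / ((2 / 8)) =-1848 / 5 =-369.60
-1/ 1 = -1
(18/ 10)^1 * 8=72/ 5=14.40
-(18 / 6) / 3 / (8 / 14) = -7 / 4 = -1.75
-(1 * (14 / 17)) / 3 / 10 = -7 / 255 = -0.03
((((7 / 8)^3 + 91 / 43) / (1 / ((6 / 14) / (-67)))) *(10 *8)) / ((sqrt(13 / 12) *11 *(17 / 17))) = -131445 *sqrt(39) / 6591728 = -0.12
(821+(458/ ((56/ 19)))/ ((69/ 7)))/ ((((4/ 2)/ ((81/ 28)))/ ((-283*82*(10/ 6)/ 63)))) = -13398390205/ 18032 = -743034.06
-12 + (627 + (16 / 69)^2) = 2928271 / 4761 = 615.05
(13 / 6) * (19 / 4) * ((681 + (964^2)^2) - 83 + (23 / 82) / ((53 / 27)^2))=49132705666440563453 / 5528112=8887791286869.83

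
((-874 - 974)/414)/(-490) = 22/2415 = 0.01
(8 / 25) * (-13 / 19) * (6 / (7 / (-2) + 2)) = 416 / 475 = 0.88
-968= -968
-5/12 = -0.42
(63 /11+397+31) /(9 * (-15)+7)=-4771 /1408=-3.39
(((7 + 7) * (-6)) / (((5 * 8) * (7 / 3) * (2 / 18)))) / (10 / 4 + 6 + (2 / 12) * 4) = -243 / 275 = -0.88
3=3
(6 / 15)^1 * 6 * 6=72 / 5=14.40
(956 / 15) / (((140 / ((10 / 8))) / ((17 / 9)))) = 4063 / 3780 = 1.07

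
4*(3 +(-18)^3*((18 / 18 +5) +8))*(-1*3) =979740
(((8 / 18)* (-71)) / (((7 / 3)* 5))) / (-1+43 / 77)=1562 / 255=6.13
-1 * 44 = -44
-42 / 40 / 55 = -21 / 1100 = -0.02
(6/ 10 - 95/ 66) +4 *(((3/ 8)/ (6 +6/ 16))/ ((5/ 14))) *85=18203/ 330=55.16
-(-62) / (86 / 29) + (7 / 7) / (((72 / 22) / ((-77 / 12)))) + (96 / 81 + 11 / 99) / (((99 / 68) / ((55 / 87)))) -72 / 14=14.37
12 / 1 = 12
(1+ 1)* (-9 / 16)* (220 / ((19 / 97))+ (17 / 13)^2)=-1265.48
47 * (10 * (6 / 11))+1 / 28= 78971 / 308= 256.40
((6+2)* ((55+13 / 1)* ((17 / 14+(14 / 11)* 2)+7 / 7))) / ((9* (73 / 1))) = 3.94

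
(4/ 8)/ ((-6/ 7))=-7/ 12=-0.58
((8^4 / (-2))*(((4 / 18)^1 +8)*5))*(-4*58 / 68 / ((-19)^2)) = 43950080 / 55233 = 795.72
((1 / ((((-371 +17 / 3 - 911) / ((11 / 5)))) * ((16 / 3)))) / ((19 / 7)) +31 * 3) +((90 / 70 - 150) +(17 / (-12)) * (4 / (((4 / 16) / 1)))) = -1368552319 / 17460240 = -78.38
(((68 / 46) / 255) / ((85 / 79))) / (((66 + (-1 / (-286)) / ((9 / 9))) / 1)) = 0.00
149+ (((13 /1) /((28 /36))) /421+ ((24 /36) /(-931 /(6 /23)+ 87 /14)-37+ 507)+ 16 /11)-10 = 1480617723642 /2425277855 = 610.49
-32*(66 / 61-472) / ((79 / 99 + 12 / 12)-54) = -5687748 / 19703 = -288.67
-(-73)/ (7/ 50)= 3650/ 7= 521.43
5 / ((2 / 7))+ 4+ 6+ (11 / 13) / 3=2167 / 78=27.78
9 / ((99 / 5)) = 0.45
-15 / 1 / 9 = -5 / 3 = -1.67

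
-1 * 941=-941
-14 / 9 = -1.56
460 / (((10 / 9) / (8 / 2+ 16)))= 8280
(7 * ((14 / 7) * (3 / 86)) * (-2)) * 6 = -252 / 43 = -5.86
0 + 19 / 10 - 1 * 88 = -861 / 10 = -86.10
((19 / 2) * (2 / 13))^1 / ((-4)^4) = 19 / 3328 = 0.01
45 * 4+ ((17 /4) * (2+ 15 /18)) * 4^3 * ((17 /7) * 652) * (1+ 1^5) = 51256196 /21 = 2440771.24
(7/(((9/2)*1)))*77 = 119.78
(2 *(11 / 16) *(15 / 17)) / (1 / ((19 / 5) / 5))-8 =-4813 / 680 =-7.08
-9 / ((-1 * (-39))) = -0.23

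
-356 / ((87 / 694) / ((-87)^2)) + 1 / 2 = -42989135 / 2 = -21494567.50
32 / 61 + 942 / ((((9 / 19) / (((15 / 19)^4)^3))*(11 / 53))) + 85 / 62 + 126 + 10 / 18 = 30101250802991248020071 / 43616049756153361542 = 690.14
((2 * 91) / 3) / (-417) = -182 / 1251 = -0.15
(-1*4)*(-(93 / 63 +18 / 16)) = 437 / 42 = 10.40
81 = 81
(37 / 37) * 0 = 0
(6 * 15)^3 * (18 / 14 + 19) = 103518000 / 7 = 14788285.71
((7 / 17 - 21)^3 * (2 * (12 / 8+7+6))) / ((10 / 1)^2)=-12433750 / 4913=-2530.79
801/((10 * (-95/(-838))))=335619/475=706.57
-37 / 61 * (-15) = 555 / 61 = 9.10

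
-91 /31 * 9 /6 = -273 /62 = -4.40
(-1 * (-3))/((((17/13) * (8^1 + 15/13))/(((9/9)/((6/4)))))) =338/2023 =0.17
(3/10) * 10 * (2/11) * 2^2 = 2.18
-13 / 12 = -1.08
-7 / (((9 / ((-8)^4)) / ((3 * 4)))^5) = -8264141345021879123968 / 243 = -34008812119431601333.20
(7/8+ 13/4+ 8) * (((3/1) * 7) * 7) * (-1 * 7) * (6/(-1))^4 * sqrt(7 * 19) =-16169706 * sqrt(133) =-186478146.58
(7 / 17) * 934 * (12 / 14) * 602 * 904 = 3049741632 / 17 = 179396566.59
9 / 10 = 0.90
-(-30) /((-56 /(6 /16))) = -45 /224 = -0.20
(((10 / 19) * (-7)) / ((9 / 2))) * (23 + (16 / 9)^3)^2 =-60937067660 / 90876411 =-670.55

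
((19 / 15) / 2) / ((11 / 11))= 19 / 30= 0.63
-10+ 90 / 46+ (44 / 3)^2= 42863 / 207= 207.07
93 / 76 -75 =-5607 / 76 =-73.78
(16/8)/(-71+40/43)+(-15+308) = 882723/3013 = 292.97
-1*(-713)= 713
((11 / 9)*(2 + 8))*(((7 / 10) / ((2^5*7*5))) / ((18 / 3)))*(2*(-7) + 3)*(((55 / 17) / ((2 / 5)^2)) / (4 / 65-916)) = 2162875 / 6995718144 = 0.00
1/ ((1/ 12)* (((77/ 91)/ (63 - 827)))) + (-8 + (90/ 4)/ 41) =-9779809/ 902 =-10842.36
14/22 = 7/11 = 0.64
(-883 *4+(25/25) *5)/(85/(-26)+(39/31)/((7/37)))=-19899334/19073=-1043.32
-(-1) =1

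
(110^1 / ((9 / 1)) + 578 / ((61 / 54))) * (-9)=-287618 / 61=-4715.05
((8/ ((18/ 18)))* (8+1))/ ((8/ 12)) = 108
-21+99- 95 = -17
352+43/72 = 352.60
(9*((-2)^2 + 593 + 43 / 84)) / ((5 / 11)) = 1656303 / 140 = 11830.74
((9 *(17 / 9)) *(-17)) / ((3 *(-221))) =17 / 39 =0.44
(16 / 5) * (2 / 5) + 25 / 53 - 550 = -726429 / 1325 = -548.25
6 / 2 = 3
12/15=4/5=0.80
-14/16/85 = -7/680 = -0.01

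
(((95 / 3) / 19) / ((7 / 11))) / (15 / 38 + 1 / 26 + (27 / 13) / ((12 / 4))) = 13585 / 5838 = 2.33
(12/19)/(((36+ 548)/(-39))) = -117/2774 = -0.04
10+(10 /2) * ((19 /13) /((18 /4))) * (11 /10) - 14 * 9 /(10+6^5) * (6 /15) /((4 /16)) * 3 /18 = 26832407 /2277405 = 11.78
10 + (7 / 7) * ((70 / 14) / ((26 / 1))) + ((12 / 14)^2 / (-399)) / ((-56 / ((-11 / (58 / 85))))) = 701127565 / 68793452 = 10.19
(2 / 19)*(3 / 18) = 1 / 57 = 0.02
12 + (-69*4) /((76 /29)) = -1773 /19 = -93.32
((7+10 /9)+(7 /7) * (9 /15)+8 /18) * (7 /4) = 721 /45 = 16.02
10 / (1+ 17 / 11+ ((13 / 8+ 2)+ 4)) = 176 / 179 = 0.98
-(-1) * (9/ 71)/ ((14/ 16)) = 72/ 497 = 0.14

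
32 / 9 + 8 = 104 / 9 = 11.56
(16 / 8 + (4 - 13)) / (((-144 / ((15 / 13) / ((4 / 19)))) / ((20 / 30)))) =665 / 3744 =0.18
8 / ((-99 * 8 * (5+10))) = -1 / 1485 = -0.00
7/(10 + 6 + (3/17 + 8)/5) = 0.40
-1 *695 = -695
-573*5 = -2865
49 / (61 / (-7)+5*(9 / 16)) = -5488 / 661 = -8.30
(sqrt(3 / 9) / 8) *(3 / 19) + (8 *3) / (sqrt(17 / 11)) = sqrt(3) / 152 + 24 *sqrt(187) / 17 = 19.32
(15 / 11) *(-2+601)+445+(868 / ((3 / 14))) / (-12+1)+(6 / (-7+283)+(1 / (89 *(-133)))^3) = 2249772779700781175 / 2517657880638054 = 893.60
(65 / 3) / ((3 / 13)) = 845 / 9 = 93.89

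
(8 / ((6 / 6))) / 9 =8 / 9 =0.89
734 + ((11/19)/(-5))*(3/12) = 733.97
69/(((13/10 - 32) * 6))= -115/307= -0.37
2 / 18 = 1 / 9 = 0.11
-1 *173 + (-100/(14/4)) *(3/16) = -2497/14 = -178.36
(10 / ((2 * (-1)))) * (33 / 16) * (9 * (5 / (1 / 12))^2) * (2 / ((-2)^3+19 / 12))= 729000 / 7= 104142.86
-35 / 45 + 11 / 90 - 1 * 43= -3929 / 90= -43.66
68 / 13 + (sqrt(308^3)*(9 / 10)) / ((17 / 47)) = 68 / 13 + 130284*sqrt(77) / 85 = 13455.08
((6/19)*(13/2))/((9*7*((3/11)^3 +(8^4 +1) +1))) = 17303/2176331535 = 0.00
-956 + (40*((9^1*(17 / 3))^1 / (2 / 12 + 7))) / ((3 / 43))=3124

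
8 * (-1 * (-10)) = 80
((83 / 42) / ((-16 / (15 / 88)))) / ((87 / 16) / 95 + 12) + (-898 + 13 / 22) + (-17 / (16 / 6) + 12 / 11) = -20381826011 / 22578864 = -902.69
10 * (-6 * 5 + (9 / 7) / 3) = -295.71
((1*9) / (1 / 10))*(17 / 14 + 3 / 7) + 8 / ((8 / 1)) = 1042 / 7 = 148.86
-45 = -45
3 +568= 571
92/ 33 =2.79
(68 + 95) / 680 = 163 / 680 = 0.24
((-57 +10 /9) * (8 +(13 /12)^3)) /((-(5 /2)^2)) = 8058563 /97200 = 82.91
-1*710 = -710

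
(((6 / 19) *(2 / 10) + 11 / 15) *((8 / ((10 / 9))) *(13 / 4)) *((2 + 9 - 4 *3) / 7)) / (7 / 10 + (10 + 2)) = -17706 / 84455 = -0.21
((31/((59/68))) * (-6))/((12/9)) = -9486/59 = -160.78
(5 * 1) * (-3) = -15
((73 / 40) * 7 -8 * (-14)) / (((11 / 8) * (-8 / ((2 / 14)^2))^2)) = 713 / 1207360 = 0.00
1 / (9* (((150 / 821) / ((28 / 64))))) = 5747 / 21600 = 0.27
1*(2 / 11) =2 / 11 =0.18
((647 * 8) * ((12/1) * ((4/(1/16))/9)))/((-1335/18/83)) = -219959296/445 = -494290.55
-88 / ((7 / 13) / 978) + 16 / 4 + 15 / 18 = -6712789 / 42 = -159828.31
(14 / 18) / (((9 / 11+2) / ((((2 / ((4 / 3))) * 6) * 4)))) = 308 / 31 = 9.94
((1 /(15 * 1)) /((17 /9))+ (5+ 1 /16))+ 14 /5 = 10741 /1360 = 7.90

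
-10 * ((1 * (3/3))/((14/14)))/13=-10/13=-0.77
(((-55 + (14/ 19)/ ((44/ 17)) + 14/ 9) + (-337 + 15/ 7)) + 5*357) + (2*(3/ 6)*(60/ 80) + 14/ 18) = 24552257/ 17556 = 1398.51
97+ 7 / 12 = 1171 / 12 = 97.58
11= 11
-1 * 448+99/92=-41117/92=-446.92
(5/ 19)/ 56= 5/ 1064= 0.00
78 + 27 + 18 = 123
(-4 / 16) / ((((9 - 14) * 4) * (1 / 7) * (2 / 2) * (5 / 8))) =7 / 50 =0.14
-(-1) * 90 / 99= 10 / 11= 0.91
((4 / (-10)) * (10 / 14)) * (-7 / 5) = 2 / 5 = 0.40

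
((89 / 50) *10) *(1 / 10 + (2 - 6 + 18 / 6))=-801 / 50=-16.02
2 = 2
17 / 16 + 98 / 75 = 2.37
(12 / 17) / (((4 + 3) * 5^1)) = 12 / 595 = 0.02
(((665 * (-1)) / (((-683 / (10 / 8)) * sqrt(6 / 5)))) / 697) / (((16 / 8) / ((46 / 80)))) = 15295 * sqrt(30) / 182803584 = 0.00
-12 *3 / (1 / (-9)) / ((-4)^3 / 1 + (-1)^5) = -324 / 65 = -4.98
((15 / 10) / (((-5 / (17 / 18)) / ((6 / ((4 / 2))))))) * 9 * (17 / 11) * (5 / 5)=-2601 / 220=-11.82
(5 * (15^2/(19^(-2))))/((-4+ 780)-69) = 406125/707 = 574.43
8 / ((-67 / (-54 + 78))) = -192 / 67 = -2.87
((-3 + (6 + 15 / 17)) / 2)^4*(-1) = -1185921 / 83521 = -14.20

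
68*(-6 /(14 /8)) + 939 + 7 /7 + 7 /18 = 89113 /126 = 707.25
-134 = -134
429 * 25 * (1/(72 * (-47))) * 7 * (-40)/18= 125125/2538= 49.30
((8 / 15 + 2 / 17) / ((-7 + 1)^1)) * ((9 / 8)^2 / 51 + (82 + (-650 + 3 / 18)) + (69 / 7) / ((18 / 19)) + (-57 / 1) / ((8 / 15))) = 419909201 / 5826240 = 72.07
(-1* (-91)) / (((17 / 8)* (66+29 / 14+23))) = 10192 / 21675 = 0.47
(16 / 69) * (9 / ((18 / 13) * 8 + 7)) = 624 / 5405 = 0.12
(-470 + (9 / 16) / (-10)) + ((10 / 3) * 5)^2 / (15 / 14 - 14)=-128115461 / 260640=-491.54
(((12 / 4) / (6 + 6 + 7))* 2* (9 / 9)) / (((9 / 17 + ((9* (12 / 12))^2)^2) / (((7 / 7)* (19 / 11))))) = 17 / 204501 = 0.00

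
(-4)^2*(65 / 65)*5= 80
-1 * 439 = -439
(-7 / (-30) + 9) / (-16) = -277 / 480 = -0.58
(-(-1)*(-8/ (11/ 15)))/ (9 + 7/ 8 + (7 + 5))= -192/ 385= -0.50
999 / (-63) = -111 / 7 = -15.86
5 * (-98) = -490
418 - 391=27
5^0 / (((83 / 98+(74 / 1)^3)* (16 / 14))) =343 / 158848140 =0.00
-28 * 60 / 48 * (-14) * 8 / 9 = 3920 / 9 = 435.56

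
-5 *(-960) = 4800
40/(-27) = -40/27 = -1.48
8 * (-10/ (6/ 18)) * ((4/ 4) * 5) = -1200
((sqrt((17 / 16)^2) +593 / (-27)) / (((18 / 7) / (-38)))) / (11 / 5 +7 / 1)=6004285 / 178848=33.57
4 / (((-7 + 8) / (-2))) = -8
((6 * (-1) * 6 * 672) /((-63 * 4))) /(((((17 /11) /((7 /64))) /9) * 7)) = 297 /34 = 8.74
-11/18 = -0.61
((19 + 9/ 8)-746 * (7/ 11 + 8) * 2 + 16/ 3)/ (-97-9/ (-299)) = 1015116661/ 7654416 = 132.62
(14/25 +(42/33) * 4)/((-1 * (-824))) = 777/113300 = 0.01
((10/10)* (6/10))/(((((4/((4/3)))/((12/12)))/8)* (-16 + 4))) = -2/15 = -0.13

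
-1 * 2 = -2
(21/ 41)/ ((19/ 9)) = 189/ 779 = 0.24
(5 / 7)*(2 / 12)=5 / 42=0.12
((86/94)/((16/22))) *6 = 7.55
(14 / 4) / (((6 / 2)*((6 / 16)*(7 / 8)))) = 32 / 9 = 3.56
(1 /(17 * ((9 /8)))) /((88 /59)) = 59 /1683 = 0.04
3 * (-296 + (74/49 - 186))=-1441.47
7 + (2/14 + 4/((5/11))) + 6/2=663/35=18.94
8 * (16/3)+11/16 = 2081/48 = 43.35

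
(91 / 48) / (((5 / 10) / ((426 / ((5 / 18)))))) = 58149 / 10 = 5814.90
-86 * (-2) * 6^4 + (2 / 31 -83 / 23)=222908.46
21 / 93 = 7 / 31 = 0.23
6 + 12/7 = 54/7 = 7.71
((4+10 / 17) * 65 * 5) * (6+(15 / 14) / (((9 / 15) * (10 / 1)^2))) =4271475 / 476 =8973.69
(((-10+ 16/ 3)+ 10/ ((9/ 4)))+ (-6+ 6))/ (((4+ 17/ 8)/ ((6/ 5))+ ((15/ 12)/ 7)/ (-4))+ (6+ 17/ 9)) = -56/ 3263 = -0.02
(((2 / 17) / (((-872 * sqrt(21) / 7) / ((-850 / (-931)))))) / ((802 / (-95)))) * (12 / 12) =125 * sqrt(21) / 25700892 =0.00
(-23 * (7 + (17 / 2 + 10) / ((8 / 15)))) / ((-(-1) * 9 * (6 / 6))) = -15341 / 144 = -106.53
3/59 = 0.05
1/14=0.07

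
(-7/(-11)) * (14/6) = 49/33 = 1.48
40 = 40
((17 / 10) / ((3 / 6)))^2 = 289 / 25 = 11.56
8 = 8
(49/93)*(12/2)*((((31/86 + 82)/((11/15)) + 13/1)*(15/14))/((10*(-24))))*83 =-68873483/469216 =-146.78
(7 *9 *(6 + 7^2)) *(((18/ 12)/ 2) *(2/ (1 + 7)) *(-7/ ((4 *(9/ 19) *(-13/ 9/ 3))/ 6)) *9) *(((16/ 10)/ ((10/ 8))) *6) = 134382402/ 65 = 2067421.57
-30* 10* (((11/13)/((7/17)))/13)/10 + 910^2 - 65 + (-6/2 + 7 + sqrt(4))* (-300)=977430395/1183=826230.26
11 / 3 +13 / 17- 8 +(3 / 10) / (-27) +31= 41953 / 1530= 27.42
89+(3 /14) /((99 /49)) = 5881 /66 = 89.11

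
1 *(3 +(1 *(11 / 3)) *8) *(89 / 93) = 8633 / 279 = 30.94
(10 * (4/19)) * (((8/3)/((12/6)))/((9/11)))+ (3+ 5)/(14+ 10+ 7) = 58664/15903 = 3.69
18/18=1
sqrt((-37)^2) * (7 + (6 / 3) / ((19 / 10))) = 5661 / 19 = 297.95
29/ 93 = 0.31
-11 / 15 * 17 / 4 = -187 / 60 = -3.12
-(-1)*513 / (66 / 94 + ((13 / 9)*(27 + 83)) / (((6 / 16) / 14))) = 650997 / 7528411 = 0.09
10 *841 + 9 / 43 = 361639 / 43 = 8410.21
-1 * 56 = -56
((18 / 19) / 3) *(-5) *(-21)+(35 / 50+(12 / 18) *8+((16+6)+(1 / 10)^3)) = 3487957 / 57000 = 61.19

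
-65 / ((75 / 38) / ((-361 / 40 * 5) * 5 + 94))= 86697 / 20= 4334.85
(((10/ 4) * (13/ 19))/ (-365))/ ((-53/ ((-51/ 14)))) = -0.00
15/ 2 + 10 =35/ 2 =17.50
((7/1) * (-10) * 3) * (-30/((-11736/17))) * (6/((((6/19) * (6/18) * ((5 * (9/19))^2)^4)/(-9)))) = 38399836035701/8121082781250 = 4.73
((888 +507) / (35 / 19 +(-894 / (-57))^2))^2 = 31.68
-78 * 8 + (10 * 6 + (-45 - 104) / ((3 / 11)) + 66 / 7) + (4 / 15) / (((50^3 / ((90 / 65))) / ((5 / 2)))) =-9392093687 / 8531250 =-1100.90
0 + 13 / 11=13 / 11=1.18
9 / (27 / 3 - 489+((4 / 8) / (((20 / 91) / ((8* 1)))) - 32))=-15 / 823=-0.02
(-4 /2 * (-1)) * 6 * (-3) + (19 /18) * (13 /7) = -34.04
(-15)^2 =225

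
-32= -32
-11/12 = -0.92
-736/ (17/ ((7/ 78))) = -2576/ 663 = -3.89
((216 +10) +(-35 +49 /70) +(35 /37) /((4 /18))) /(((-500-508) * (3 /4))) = -1007 /3885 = -0.26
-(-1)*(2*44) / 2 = 44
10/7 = 1.43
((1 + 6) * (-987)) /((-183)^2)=-2303 /11163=-0.21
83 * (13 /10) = 107.90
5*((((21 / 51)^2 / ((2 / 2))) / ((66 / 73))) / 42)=2555 / 114444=0.02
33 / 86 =0.38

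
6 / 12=1 / 2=0.50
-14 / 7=-2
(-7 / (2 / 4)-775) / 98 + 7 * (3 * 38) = 789.95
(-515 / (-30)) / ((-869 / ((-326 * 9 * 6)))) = 302202 / 869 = 347.76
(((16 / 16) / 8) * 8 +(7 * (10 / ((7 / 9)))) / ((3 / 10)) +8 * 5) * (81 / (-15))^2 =248589 / 25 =9943.56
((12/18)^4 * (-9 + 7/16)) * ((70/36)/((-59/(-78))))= -62335/14337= -4.35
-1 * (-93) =93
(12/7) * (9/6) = 18/7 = 2.57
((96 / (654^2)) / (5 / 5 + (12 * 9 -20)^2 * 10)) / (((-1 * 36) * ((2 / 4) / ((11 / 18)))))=-0.00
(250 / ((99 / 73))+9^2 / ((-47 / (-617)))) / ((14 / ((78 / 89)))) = 78.11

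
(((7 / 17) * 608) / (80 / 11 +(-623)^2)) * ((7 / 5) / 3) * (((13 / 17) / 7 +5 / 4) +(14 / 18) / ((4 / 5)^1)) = 116899552 / 166574503485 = 0.00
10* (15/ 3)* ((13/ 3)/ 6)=325/ 9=36.11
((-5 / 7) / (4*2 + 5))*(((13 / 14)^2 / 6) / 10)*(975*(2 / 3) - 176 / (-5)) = -7423 / 13720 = -0.54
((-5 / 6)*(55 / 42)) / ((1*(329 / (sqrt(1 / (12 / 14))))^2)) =-275 / 23380056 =-0.00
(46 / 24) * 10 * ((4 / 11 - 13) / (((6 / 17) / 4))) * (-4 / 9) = 1219.96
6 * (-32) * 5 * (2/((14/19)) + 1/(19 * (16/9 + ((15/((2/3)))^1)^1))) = -2607.80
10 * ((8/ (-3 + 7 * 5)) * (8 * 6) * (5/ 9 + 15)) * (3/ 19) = 294.74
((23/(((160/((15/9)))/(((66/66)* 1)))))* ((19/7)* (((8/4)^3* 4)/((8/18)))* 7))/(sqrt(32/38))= 1311* sqrt(19)/16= 357.16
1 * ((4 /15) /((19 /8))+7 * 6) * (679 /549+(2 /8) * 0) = 8149358 /156465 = 52.08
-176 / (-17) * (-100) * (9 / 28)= -39600 / 119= -332.77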